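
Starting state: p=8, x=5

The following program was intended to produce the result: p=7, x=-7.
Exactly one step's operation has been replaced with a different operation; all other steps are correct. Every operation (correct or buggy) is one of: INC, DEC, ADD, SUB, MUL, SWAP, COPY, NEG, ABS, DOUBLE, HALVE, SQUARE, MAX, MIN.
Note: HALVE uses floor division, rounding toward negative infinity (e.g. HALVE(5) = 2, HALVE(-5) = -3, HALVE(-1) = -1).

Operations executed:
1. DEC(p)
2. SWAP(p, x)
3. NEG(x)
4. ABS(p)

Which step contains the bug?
Step 2

Trace with buggy code:
Initial: p=8, x=5
After step 1: p=7, x=5
After step 2: p=5, x=7
After step 3: p=5, x=-7
After step 4: p=5, x=-7
Actual final p=5, x=-7 ≠ expected p=7, x=-7.
Step 2 is the only position where a single-operation replacement can produce the expected result.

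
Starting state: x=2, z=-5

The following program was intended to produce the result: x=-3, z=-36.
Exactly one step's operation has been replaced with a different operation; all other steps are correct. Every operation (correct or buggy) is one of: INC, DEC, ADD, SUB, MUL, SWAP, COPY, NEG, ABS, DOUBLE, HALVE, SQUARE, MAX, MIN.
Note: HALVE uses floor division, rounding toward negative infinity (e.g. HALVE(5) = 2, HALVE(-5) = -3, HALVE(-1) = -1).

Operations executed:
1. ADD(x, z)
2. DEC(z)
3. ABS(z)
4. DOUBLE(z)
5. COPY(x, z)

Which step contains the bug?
Step 5

Trace with buggy code:
Initial: x=2, z=-5
After step 1: x=-3, z=-5
After step 2: x=-3, z=-6
After step 3: x=-3, z=6
After step 4: x=-3, z=12
After step 5: x=12, z=12
Actual final x=12, z=12 ≠ expected x=-3, z=-36.
Step 5 is the only position where a single-operation replacement can produce the expected result.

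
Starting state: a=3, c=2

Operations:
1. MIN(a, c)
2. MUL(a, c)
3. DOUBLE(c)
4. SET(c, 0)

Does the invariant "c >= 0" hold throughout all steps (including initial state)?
Yes

The invariant holds at every step.

State at each step:
Initial: a=3, c=2
After step 1: a=2, c=2
After step 2: a=4, c=2
After step 3: a=4, c=4
After step 4: a=4, c=0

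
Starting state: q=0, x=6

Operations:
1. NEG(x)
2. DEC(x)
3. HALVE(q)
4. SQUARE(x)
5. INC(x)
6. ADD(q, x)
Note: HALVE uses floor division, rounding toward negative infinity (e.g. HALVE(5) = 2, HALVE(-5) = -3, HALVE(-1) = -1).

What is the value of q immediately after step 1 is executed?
q = 0

Tracing q through execution:
Initial: q = 0
After step 1 (NEG(x)): q = 0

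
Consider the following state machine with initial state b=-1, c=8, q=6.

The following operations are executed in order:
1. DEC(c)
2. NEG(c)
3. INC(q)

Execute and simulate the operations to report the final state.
{b: -1, c: -7, q: 7}

Step-by-step execution:
Initial: b=-1, c=8, q=6
After step 1 (DEC(c)): b=-1, c=7, q=6
After step 2 (NEG(c)): b=-1, c=-7, q=6
After step 3 (INC(q)): b=-1, c=-7, q=7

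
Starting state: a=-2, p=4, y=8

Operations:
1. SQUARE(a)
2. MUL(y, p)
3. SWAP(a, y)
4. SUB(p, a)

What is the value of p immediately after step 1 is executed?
p = 4

Tracing p through execution:
Initial: p = 4
After step 1 (SQUARE(a)): p = 4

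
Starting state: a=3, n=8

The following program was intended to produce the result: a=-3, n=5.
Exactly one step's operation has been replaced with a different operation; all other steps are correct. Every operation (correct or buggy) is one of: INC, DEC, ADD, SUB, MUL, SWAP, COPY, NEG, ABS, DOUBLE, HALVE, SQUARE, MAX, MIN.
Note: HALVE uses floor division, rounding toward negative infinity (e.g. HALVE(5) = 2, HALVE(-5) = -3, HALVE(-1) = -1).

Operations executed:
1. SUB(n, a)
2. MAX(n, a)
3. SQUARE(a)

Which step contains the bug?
Step 3

Trace with buggy code:
Initial: a=3, n=8
After step 1: a=3, n=5
After step 2: a=3, n=5
After step 3: a=9, n=5
Actual final a=9, n=5 ≠ expected a=-3, n=5.
Step 3 is the only position where a single-operation replacement can produce the expected result.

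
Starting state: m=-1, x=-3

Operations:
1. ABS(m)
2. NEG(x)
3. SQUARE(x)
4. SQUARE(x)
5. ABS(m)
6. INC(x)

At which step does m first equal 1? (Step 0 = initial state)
Step 1

Tracing m:
Initial: m = -1
After step 1: m = 1 ← first occurrence
After step 2: m = 1
After step 3: m = 1
After step 4: m = 1
After step 5: m = 1
After step 6: m = 1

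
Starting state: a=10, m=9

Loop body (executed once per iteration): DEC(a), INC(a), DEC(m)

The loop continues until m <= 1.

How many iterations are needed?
8

Tracing iterations:
Initial: a=10, m=9
After iteration 1: a=10, m=8
After iteration 2: a=10, m=7
After iteration 3: a=10, m=6
After iteration 4: a=10, m=5
After iteration 5: a=10, m=4
After iteration 6: a=10, m=3
After iteration 7: a=10, m=2
After iteration 8: a=10, m=1
m <= 1 now holds, so the loop exits after 8 iterations.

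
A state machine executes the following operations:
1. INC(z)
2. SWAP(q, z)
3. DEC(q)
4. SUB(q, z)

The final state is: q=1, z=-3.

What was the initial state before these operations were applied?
q=-3, z=-2

Working backwards:
Final state: q=1, z=-3
Before step 4 (SUB(q, z)): q=-2, z=-3
Before step 3 (DEC(q)): q=-1, z=-3
Before step 2 (SWAP(q, z)): q=-3, z=-1
Before step 1 (INC(z)): q=-3, z=-2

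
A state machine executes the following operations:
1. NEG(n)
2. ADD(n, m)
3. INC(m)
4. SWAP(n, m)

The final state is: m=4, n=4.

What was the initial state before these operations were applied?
m=3, n=-1

Working backwards:
Final state: m=4, n=4
Before step 4 (SWAP(n, m)): m=4, n=4
Before step 3 (INC(m)): m=3, n=4
Before step 2 (ADD(n, m)): m=3, n=1
Before step 1 (NEG(n)): m=3, n=-1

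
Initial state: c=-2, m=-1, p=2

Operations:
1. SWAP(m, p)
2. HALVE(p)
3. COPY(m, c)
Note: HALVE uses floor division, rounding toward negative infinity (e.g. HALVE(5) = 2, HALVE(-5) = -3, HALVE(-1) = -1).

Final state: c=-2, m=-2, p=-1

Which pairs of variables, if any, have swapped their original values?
None

Comparing initial and final values:
p: 2 → -1
m: -1 → -2
c: -2 → -2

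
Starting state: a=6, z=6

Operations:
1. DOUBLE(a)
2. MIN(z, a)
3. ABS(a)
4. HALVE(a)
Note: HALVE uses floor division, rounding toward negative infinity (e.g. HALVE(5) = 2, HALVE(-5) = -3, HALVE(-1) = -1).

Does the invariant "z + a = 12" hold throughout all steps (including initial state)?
No, violated after step 1

The invariant is violated after step 1.

State at each step:
Initial: a=6, z=6
After step 1: a=12, z=6
After step 2: a=12, z=6
After step 3: a=12, z=6
After step 4: a=6, z=6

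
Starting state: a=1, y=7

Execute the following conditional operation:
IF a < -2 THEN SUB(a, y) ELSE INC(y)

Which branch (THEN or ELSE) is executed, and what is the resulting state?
Branch: ELSE, Final state: a=1, y=8

Evaluating condition: a < -2
a = 1
Condition is False, so ELSE branch executes
After INC(y): a=1, y=8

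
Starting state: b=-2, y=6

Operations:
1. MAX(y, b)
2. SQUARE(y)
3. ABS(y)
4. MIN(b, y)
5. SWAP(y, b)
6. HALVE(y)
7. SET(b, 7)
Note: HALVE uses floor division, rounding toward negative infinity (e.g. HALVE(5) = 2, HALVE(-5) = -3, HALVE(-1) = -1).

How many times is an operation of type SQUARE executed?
1

Counting SQUARE operations:
Step 2: SQUARE(y) ← SQUARE
Total: 1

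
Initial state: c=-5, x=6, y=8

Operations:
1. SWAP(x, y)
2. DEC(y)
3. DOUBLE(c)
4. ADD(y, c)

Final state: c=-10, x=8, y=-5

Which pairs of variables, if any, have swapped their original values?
None

Comparing initial and final values:
x: 6 → 8
c: -5 → -10
y: 8 → -5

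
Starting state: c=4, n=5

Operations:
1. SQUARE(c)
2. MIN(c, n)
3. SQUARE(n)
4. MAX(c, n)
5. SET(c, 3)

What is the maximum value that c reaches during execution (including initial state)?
25

Values of c at each step:
Initial: c = 4
After step 1: c = 16
After step 2: c = 5
After step 3: c = 5
After step 4: c = 25 ← maximum
After step 5: c = 3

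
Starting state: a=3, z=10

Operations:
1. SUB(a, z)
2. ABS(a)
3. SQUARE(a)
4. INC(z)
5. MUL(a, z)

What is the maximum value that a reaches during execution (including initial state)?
539

Values of a at each step:
Initial: a = 3
After step 1: a = -7
After step 2: a = 7
After step 3: a = 49
After step 4: a = 49
After step 5: a = 539 ← maximum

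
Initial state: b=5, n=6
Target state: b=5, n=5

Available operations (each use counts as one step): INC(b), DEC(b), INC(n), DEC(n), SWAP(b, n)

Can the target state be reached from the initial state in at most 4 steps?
Yes

Path (1 step): DEC(n)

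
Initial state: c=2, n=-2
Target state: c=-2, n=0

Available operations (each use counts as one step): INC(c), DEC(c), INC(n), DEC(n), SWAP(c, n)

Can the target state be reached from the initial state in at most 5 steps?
Yes

Path (3 steps): DEC(c) → DEC(c) → SWAP(c, n)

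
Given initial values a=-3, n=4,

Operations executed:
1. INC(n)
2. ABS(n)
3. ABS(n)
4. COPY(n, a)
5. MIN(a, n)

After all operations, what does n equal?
n = -3

Tracing execution:
Step 1: INC(n) → n = 5
Step 2: ABS(n) → n = 5
Step 3: ABS(n) → n = 5
Step 4: COPY(n, a) → n = -3
Step 5: MIN(a, n) → n = -3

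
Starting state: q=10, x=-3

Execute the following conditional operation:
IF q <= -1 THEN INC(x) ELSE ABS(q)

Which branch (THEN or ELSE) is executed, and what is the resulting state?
Branch: ELSE, Final state: q=10, x=-3

Evaluating condition: q <= -1
q = 10
Condition is False, so ELSE branch executes
After ABS(q): q=10, x=-3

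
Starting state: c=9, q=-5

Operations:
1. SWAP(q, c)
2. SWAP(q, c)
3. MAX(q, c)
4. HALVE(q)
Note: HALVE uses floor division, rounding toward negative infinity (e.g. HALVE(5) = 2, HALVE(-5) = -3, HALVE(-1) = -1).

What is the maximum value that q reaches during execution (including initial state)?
9

Values of q at each step:
Initial: q = -5
After step 1: q = 9 ← maximum
After step 2: q = -5
After step 3: q = 9
After step 4: q = 4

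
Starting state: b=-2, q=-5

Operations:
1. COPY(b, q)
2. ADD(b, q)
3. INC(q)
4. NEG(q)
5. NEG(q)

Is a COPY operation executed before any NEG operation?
Yes

First COPY: step 1
First NEG: step 4
Since 1 < 4, COPY comes first.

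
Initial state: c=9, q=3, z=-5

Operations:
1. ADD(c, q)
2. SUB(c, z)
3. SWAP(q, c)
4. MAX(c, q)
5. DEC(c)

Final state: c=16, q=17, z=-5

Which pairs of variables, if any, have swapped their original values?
None

Comparing initial and final values:
c: 9 → 16
z: -5 → -5
q: 3 → 17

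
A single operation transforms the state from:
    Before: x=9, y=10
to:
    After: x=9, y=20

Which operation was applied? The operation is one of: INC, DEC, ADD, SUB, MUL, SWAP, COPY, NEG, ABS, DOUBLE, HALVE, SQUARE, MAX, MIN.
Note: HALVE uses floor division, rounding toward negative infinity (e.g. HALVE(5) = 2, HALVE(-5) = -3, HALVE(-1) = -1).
DOUBLE(y)

Analyzing the change:
Before: x=9, y=10
After: x=9, y=20
Variable y changed from 10 to 20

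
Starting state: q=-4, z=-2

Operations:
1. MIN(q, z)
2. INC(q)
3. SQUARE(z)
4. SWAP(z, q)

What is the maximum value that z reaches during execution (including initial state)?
4

Values of z at each step:
Initial: z = -2
After step 1: z = -2
After step 2: z = -2
After step 3: z = 4 ← maximum
After step 4: z = -3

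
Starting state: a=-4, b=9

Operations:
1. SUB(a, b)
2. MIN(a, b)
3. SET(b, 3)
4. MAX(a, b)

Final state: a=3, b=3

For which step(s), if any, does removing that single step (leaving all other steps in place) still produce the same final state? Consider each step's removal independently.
Step(s) 1, 2

Testing removal of each single step:
Without step 1: final = a=3, b=3 (same)
Without step 2: final = a=3, b=3 (same)
Without step 3: final = a=9, b=9 (different)
Without step 4: final = a=-13, b=3 (different)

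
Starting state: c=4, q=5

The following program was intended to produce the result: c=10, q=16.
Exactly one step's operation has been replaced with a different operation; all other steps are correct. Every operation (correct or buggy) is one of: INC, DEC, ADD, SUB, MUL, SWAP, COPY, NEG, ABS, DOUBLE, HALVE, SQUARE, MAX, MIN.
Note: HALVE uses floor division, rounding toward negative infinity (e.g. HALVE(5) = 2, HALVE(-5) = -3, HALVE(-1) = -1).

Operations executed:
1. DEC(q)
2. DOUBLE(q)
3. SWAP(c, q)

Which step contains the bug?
Step 1

Trace with buggy code:
Initial: c=4, q=5
After step 1: c=4, q=4
After step 2: c=4, q=8
After step 3: c=8, q=4
Actual final c=8, q=4 ≠ expected c=10, q=16.
Step 1 is the only position where a single-operation replacement can produce the expected result.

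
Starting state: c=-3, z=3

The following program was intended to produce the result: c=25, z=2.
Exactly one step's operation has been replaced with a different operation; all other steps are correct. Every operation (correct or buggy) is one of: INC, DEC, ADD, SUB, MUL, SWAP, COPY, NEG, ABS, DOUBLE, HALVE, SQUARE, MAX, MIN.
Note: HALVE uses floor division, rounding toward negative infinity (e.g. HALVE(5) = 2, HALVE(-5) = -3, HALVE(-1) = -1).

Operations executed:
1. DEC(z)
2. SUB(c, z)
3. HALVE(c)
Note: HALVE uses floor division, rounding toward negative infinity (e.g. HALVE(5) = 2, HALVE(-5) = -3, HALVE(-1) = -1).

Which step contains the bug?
Step 3

Trace with buggy code:
Initial: c=-3, z=3
After step 1: c=-3, z=2
After step 2: c=-5, z=2
After step 3: c=-3, z=2
Actual final c=-3, z=2 ≠ expected c=25, z=2.
Step 3 is the only position where a single-operation replacement can produce the expected result.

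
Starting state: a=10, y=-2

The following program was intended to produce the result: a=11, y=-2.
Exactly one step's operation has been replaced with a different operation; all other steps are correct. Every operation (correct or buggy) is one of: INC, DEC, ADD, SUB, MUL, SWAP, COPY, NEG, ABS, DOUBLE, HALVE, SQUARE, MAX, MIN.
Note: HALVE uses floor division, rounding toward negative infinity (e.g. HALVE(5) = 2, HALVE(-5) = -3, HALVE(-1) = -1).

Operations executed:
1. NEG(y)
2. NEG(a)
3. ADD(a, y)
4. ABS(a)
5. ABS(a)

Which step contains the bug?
Step 1

Trace with buggy code:
Initial: a=10, y=-2
After step 1: a=10, y=2
After step 2: a=-10, y=2
After step 3: a=-8, y=2
After step 4: a=8, y=2
After step 5: a=8, y=2
Actual final a=8, y=2 ≠ expected a=11, y=-2.
Step 1 is the only position where a single-operation replacement can produce the expected result.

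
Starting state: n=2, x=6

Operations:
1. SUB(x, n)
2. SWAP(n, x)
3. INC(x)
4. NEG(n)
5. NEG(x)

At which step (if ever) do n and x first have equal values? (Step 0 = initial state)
Never

n and x never become equal during execution.

Comparing values at each step:
Initial: n=2, x=6
After step 1: n=2, x=4
After step 2: n=4, x=2
After step 3: n=4, x=3
After step 4: n=-4, x=3
After step 5: n=-4, x=-3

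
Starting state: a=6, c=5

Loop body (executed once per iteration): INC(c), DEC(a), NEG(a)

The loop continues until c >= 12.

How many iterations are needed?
7

Tracing iterations:
Initial: a=6, c=5
After iteration 1: a=-5, c=6
After iteration 2: a=6, c=7
After iteration 3: a=-5, c=8
After iteration 4: a=6, c=9
After iteration 5: a=-5, c=10
After iteration 6: a=6, c=11
After iteration 7: a=-5, c=12
c >= 12 now holds, so the loop exits after 7 iterations.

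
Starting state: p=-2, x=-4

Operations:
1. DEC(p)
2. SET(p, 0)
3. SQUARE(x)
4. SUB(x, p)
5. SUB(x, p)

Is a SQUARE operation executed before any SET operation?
No

First SQUARE: step 3
First SET: step 2
Since 3 > 2, SET comes first.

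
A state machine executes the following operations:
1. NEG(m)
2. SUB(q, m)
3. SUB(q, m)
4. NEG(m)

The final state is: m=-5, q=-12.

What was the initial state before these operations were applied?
m=-5, q=-2

Working backwards:
Final state: m=-5, q=-12
Before step 4 (NEG(m)): m=5, q=-12
Before step 3 (SUB(q, m)): m=5, q=-7
Before step 2 (SUB(q, m)): m=5, q=-2
Before step 1 (NEG(m)): m=-5, q=-2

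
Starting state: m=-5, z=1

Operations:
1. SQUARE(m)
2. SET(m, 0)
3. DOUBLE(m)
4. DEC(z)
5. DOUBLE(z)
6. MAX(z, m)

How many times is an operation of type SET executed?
1

Counting SET operations:
Step 2: SET(m, 0) ← SET
Total: 1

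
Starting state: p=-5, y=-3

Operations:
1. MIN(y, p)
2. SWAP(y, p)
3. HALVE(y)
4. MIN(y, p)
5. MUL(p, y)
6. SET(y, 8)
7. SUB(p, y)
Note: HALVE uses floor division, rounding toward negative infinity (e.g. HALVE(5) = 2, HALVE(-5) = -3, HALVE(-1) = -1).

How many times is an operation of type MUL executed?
1

Counting MUL operations:
Step 5: MUL(p, y) ← MUL
Total: 1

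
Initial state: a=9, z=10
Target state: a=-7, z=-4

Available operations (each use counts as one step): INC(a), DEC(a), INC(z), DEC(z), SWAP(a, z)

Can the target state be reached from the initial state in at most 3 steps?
No

The target state cannot be reached within 3 steps.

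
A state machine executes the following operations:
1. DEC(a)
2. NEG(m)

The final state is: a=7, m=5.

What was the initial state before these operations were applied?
a=8, m=-5

Working backwards:
Final state: a=7, m=5
Before step 2 (NEG(m)): a=7, m=-5
Before step 1 (DEC(a)): a=8, m=-5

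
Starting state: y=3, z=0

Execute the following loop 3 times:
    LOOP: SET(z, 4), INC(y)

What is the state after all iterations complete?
y=6, z=4

Iteration trace:
Start: y=3, z=0
After iteration 1: y=4, z=4
After iteration 2: y=5, z=4
After iteration 3: y=6, z=4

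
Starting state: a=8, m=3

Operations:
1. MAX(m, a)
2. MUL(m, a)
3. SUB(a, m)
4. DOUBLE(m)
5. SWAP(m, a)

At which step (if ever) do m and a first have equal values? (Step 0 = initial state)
Step 1

m and a first become equal after step 1.

Comparing values at each step:
Initial: m=3, a=8
After step 1: m=8, a=8 ← equal!
After step 2: m=64, a=8
After step 3: m=64, a=-56
After step 4: m=128, a=-56
After step 5: m=-56, a=128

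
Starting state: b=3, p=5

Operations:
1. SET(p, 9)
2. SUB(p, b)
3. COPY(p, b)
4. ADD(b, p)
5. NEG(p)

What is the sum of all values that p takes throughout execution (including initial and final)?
23

Values of p at each step:
Initial: p = 5
After step 1: p = 9
After step 2: p = 6
After step 3: p = 3
After step 4: p = 3
After step 5: p = -3
Sum = 5 + 9 + 6 + 3 + 3 + -3 = 23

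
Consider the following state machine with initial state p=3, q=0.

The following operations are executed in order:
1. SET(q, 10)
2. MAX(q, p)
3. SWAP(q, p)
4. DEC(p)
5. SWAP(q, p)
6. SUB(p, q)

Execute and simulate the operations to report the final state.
{p: -6, q: 9}

Step-by-step execution:
Initial: p=3, q=0
After step 1 (SET(q, 10)): p=3, q=10
After step 2 (MAX(q, p)): p=3, q=10
After step 3 (SWAP(q, p)): p=10, q=3
After step 4 (DEC(p)): p=9, q=3
After step 5 (SWAP(q, p)): p=3, q=9
After step 6 (SUB(p, q)): p=-6, q=9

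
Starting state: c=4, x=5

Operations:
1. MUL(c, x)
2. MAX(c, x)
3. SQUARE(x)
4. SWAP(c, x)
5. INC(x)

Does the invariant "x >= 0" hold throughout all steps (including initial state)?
Yes

The invariant holds at every step.

State at each step:
Initial: c=4, x=5
After step 1: c=20, x=5
After step 2: c=20, x=5
After step 3: c=20, x=25
After step 4: c=25, x=20
After step 5: c=25, x=21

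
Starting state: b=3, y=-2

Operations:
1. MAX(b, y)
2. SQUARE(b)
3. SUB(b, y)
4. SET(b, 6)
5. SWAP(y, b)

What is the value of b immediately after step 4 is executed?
b = 6

Tracing b through execution:
Initial: b = 3
After step 1 (MAX(b, y)): b = 3
After step 2 (SQUARE(b)): b = 9
After step 3 (SUB(b, y)): b = 11
After step 4 (SET(b, 6)): b = 6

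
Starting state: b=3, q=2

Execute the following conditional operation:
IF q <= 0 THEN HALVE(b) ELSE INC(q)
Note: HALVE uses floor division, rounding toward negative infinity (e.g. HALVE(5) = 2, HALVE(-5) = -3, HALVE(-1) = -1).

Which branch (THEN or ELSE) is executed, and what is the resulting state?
Branch: ELSE, Final state: b=3, q=3

Evaluating condition: q <= 0
q = 2
Condition is False, so ELSE branch executes
After INC(q): b=3, q=3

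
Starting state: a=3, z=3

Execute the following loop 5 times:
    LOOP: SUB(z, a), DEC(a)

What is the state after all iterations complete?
a=-2, z=-2

Iteration trace:
Start: a=3, z=3
After iteration 1: a=2, z=0
After iteration 2: a=1, z=-2
After iteration 3: a=0, z=-3
After iteration 4: a=-1, z=-3
After iteration 5: a=-2, z=-2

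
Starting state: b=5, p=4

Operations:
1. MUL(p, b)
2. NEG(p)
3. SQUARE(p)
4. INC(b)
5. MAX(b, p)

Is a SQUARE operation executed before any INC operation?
Yes

First SQUARE: step 3
First INC: step 4
Since 3 < 4, SQUARE comes first.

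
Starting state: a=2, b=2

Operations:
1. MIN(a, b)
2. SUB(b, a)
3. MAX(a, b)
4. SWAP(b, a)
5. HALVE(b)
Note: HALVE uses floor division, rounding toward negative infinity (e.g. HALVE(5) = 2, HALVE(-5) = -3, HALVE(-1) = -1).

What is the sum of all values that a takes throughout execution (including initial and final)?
8

Values of a at each step:
Initial: a = 2
After step 1: a = 2
After step 2: a = 2
After step 3: a = 2
After step 4: a = 0
After step 5: a = 0
Sum = 2 + 2 + 2 + 2 + 0 + 0 = 8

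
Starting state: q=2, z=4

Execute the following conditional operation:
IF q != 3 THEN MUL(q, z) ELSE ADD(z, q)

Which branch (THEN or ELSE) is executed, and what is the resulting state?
Branch: THEN, Final state: q=8, z=4

Evaluating condition: q != 3
q = 2
Condition is True, so THEN branch executes
After MUL(q, z): q=8, z=4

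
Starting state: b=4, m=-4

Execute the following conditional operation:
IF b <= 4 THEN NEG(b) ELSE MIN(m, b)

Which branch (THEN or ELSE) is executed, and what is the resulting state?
Branch: THEN, Final state: b=-4, m=-4

Evaluating condition: b <= 4
b = 4
Condition is True, so THEN branch executes
After NEG(b): b=-4, m=-4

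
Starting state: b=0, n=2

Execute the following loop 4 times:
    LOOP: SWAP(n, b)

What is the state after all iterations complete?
b=0, n=2

Iteration trace:
Start: b=0, n=2
After iteration 1: b=2, n=0
After iteration 2: b=0, n=2
After iteration 3: b=2, n=0
After iteration 4: b=0, n=2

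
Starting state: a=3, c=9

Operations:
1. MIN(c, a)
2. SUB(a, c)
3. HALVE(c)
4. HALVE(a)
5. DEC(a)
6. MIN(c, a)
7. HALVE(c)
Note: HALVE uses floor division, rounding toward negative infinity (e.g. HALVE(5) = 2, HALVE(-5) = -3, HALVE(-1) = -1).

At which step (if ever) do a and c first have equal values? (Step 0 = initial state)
Step 1

a and c first become equal after step 1.

Comparing values at each step:
Initial: a=3, c=9
After step 1: a=3, c=3 ← equal!
After step 2: a=0, c=3
After step 3: a=0, c=1
After step 4: a=0, c=1
After step 5: a=-1, c=1
After step 6: a=-1, c=-1 ← equal!
After step 7: a=-1, c=-1 ← equal!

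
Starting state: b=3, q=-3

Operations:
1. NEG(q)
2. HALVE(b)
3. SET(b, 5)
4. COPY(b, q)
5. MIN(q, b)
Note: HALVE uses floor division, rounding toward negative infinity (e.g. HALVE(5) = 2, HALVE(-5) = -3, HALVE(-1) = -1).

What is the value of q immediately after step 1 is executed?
q = 3

Tracing q through execution:
Initial: q = -3
After step 1 (NEG(q)): q = 3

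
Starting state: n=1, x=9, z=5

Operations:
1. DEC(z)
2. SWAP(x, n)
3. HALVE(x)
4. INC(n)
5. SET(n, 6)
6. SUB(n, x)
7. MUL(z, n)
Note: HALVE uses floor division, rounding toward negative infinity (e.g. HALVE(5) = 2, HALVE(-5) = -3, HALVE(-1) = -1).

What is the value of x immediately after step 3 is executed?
x = 0

Tracing x through execution:
Initial: x = 9
After step 1 (DEC(z)): x = 9
After step 2 (SWAP(x, n)): x = 1
After step 3 (HALVE(x)): x = 0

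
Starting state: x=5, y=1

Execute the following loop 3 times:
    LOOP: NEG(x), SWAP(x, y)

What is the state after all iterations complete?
x=-1, y=5

Iteration trace:
Start: x=5, y=1
After iteration 1: x=1, y=-5
After iteration 2: x=-5, y=-1
After iteration 3: x=-1, y=5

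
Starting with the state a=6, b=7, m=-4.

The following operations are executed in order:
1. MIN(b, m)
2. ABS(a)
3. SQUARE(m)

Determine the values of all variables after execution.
{a: 6, b: -4, m: 16}

Step-by-step execution:
Initial: a=6, b=7, m=-4
After step 1 (MIN(b, m)): a=6, b=-4, m=-4
After step 2 (ABS(a)): a=6, b=-4, m=-4
After step 3 (SQUARE(m)): a=6, b=-4, m=16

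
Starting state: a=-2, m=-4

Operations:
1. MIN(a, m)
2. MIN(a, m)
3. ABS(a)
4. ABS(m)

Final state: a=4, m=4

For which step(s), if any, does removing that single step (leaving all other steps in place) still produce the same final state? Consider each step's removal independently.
Step(s) 1, 2

Testing removal of each single step:
Without step 1: final = a=4, m=4 (same)
Without step 2: final = a=4, m=4 (same)
Without step 3: final = a=-4, m=4 (different)
Without step 4: final = a=4, m=-4 (different)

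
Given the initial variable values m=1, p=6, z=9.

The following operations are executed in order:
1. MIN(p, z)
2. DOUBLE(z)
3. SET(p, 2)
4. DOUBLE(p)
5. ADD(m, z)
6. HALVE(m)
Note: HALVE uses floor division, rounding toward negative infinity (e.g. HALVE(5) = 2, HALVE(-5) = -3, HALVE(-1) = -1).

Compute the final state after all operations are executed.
{m: 9, p: 4, z: 18}

Step-by-step execution:
Initial: m=1, p=6, z=9
After step 1 (MIN(p, z)): m=1, p=6, z=9
After step 2 (DOUBLE(z)): m=1, p=6, z=18
After step 3 (SET(p, 2)): m=1, p=2, z=18
After step 4 (DOUBLE(p)): m=1, p=4, z=18
After step 5 (ADD(m, z)): m=19, p=4, z=18
After step 6 (HALVE(m)): m=9, p=4, z=18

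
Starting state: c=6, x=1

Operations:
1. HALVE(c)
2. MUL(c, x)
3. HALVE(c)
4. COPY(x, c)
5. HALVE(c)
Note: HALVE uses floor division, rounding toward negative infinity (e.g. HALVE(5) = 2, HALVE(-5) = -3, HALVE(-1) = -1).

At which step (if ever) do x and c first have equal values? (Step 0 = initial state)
Step 3

x and c first become equal after step 3.

Comparing values at each step:
Initial: x=1, c=6
After step 1: x=1, c=3
After step 2: x=1, c=3
After step 3: x=1, c=1 ← equal!
After step 4: x=1, c=1 ← equal!
After step 5: x=1, c=0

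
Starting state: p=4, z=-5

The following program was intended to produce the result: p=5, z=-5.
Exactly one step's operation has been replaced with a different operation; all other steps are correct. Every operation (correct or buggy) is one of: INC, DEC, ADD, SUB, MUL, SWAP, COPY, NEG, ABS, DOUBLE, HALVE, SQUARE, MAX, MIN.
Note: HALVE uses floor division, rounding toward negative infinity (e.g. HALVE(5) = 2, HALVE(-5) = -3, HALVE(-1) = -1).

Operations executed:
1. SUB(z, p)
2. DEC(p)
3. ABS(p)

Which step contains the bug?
Step 1

Trace with buggy code:
Initial: p=4, z=-5
After step 1: p=4, z=-9
After step 2: p=3, z=-9
After step 3: p=3, z=-9
Actual final p=3, z=-9 ≠ expected p=5, z=-5.
Step 1 is the only position where a single-operation replacement can produce the expected result.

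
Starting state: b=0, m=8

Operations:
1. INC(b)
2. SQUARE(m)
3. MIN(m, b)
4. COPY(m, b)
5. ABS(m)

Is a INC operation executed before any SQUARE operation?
Yes

First INC: step 1
First SQUARE: step 2
Since 1 < 2, INC comes first.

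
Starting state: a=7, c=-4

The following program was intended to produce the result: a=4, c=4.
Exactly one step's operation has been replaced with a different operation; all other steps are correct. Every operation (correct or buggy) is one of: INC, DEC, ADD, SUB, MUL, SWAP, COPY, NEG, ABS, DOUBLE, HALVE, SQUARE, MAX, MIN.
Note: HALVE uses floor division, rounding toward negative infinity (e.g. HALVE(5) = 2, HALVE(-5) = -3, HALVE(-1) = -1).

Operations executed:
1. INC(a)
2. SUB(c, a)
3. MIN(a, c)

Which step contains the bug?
Step 2

Trace with buggy code:
Initial: a=7, c=-4
After step 1: a=8, c=-4
After step 2: a=8, c=-12
After step 3: a=-12, c=-12
Actual final a=-12, c=-12 ≠ expected a=4, c=4.
Step 2 is the only position where a single-operation replacement can produce the expected result.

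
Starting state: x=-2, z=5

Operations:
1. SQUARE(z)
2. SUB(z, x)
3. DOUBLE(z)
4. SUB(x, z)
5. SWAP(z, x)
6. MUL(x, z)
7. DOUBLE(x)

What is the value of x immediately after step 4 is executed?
x = -56

Tracing x through execution:
Initial: x = -2
After step 1 (SQUARE(z)): x = -2
After step 2 (SUB(z, x)): x = -2
After step 3 (DOUBLE(z)): x = -2
After step 4 (SUB(x, z)): x = -56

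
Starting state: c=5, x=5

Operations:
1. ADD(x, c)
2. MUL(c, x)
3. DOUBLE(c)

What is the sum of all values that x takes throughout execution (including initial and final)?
35

Values of x at each step:
Initial: x = 5
After step 1: x = 10
After step 2: x = 10
After step 3: x = 10
Sum = 5 + 10 + 10 + 10 = 35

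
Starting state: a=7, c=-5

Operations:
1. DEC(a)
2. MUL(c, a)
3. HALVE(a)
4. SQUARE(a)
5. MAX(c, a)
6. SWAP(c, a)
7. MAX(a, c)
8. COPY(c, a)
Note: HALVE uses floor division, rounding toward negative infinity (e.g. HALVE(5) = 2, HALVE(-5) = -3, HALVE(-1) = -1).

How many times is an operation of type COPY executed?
1

Counting COPY operations:
Step 8: COPY(c, a) ← COPY
Total: 1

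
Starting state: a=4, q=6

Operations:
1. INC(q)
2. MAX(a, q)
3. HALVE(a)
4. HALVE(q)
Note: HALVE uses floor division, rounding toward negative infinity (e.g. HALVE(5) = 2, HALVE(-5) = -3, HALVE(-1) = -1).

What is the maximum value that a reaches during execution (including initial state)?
7

Values of a at each step:
Initial: a = 4
After step 1: a = 4
After step 2: a = 7 ← maximum
After step 3: a = 3
After step 4: a = 3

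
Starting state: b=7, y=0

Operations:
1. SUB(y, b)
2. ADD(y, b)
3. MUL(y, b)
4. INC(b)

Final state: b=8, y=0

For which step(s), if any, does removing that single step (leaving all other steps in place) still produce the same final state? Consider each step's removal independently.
Step(s) 3

Testing removal of each single step:
Without step 1: final = b=8, y=49 (different)
Without step 2: final = b=8, y=-49 (different)
Without step 3: final = b=8, y=0 (same)
Without step 4: final = b=7, y=0 (different)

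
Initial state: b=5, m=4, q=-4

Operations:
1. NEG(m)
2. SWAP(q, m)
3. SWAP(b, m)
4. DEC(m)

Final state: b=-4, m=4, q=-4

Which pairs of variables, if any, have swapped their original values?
None

Comparing initial and final values:
m: 4 → 4
b: 5 → -4
q: -4 → -4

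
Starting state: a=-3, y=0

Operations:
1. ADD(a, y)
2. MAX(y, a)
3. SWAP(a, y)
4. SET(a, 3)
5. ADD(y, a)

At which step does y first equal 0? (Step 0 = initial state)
Step 0

Tracing y:
Initial: y = 0 ← first occurrence
After step 1: y = 0
After step 2: y = 0
After step 3: y = -3
After step 4: y = -3
After step 5: y = 0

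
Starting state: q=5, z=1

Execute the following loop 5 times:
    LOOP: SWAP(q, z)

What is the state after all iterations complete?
q=1, z=5

Iteration trace:
Start: q=5, z=1
After iteration 1: q=1, z=5
After iteration 2: q=5, z=1
After iteration 3: q=1, z=5
After iteration 4: q=5, z=1
After iteration 5: q=1, z=5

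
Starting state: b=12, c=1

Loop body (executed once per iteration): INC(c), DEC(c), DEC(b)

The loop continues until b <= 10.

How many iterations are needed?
2

Tracing iterations:
Initial: b=12, c=1
After iteration 1: b=11, c=1
After iteration 2: b=10, c=1
b <= 10 now holds, so the loop exits after 2 iterations.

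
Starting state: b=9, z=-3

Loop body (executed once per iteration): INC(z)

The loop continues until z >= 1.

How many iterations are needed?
4

Tracing iterations:
Initial: b=9, z=-3
After iteration 1: b=9, z=-2
After iteration 2: b=9, z=-1
After iteration 3: b=9, z=0
After iteration 4: b=9, z=1
z >= 1 now holds, so the loop exits after 4 iterations.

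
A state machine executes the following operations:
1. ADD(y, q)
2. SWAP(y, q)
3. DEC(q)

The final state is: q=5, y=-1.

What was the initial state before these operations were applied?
q=-1, y=7

Working backwards:
Final state: q=5, y=-1
Before step 3 (DEC(q)): q=6, y=-1
Before step 2 (SWAP(y, q)): q=-1, y=6
Before step 1 (ADD(y, q)): q=-1, y=7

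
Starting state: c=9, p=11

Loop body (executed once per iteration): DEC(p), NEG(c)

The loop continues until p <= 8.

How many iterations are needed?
3

Tracing iterations:
Initial: c=9, p=11
After iteration 1: c=-9, p=10
After iteration 2: c=9, p=9
After iteration 3: c=-9, p=8
p <= 8 now holds, so the loop exits after 3 iterations.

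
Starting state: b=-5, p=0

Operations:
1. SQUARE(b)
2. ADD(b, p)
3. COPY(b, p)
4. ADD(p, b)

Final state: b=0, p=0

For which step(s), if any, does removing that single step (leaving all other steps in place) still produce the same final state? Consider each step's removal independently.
Step(s) 1, 2, 4

Testing removal of each single step:
Without step 1: final = b=0, p=0 (same)
Without step 2: final = b=0, p=0 (same)
Without step 3: final = b=25, p=25 (different)
Without step 4: final = b=0, p=0 (same)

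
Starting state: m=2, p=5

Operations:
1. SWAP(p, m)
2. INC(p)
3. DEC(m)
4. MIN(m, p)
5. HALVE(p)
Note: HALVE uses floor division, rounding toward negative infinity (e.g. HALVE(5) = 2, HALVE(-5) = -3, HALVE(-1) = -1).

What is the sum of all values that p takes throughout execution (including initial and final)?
17

Values of p at each step:
Initial: p = 5
After step 1: p = 2
After step 2: p = 3
After step 3: p = 3
After step 4: p = 3
After step 5: p = 1
Sum = 5 + 2 + 3 + 3 + 3 + 1 = 17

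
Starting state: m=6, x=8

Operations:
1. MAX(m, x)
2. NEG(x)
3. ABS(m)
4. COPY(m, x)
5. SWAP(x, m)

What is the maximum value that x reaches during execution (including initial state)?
8

Values of x at each step:
Initial: x = 8 ← maximum
After step 1: x = 8
After step 2: x = -8
After step 3: x = -8
After step 4: x = -8
After step 5: x = -8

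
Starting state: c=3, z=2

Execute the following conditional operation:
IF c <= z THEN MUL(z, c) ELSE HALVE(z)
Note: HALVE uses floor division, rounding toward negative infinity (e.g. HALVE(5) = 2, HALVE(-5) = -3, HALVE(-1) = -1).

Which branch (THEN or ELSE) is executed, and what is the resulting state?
Branch: ELSE, Final state: c=3, z=1

Evaluating condition: c <= z
c = 3, z = 2
Condition is False, so ELSE branch executes
After HALVE(z): c=3, z=1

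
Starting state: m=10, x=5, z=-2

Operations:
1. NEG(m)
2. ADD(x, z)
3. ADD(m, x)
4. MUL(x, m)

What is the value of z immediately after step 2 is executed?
z = -2

Tracing z through execution:
Initial: z = -2
After step 1 (NEG(m)): z = -2
After step 2 (ADD(x, z)): z = -2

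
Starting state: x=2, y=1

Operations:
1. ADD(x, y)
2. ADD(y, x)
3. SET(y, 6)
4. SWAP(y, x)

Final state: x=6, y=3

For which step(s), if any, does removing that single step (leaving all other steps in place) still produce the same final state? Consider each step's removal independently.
Step(s) 2

Testing removal of each single step:
Without step 1: final = x=6, y=2 (different)
Without step 2: final = x=6, y=3 (same)
Without step 3: final = x=4, y=3 (different)
Without step 4: final = x=3, y=6 (different)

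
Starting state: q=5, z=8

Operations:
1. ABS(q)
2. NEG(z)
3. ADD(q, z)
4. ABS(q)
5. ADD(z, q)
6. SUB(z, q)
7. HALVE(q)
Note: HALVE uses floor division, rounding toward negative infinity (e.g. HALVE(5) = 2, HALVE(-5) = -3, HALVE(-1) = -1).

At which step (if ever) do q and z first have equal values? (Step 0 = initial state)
Never

q and z never become equal during execution.

Comparing values at each step:
Initial: q=5, z=8
After step 1: q=5, z=8
After step 2: q=5, z=-8
After step 3: q=-3, z=-8
After step 4: q=3, z=-8
After step 5: q=3, z=-5
After step 6: q=3, z=-8
After step 7: q=1, z=-8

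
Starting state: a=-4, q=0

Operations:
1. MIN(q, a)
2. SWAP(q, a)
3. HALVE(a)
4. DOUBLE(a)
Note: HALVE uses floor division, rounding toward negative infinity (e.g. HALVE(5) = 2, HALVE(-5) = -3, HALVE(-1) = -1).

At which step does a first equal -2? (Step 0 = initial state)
Step 3

Tracing a:
Initial: a = -4
After step 1: a = -4
After step 2: a = -4
After step 3: a = -2 ← first occurrence
After step 4: a = -4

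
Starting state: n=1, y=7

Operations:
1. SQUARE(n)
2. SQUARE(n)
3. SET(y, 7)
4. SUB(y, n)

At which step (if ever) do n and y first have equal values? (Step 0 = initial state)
Never

n and y never become equal during execution.

Comparing values at each step:
Initial: n=1, y=7
After step 1: n=1, y=7
After step 2: n=1, y=7
After step 3: n=1, y=7
After step 4: n=1, y=6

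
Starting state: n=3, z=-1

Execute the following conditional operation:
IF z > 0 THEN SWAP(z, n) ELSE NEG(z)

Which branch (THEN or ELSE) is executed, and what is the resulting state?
Branch: ELSE, Final state: n=3, z=1

Evaluating condition: z > 0
z = -1
Condition is False, so ELSE branch executes
After NEG(z): n=3, z=1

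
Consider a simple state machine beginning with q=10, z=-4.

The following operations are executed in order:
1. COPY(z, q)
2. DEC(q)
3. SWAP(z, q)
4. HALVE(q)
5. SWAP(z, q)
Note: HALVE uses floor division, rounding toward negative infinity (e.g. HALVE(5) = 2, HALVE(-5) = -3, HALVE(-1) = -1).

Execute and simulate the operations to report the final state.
{q: 9, z: 5}

Step-by-step execution:
Initial: q=10, z=-4
After step 1 (COPY(z, q)): q=10, z=10
After step 2 (DEC(q)): q=9, z=10
After step 3 (SWAP(z, q)): q=10, z=9
After step 4 (HALVE(q)): q=5, z=9
After step 5 (SWAP(z, q)): q=9, z=5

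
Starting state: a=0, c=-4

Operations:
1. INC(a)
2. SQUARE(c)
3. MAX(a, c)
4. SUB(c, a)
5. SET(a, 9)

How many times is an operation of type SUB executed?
1

Counting SUB operations:
Step 4: SUB(c, a) ← SUB
Total: 1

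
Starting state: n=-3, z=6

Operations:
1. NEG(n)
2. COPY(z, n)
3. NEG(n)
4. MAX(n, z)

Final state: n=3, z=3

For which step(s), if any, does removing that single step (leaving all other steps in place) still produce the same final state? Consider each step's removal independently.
Step(s) 3

Testing removal of each single step:
Without step 1: final = n=3, z=-3 (different)
Without step 2: final = n=6, z=6 (different)
Without step 3: final = n=3, z=3 (same)
Without step 4: final = n=-3, z=3 (different)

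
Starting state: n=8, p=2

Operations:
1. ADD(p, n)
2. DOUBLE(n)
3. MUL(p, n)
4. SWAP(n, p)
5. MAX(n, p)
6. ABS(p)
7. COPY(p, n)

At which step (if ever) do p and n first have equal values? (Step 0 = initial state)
Step 7

p and n first become equal after step 7.

Comparing values at each step:
Initial: p=2, n=8
After step 1: p=10, n=8
After step 2: p=10, n=16
After step 3: p=160, n=16
After step 4: p=16, n=160
After step 5: p=16, n=160
After step 6: p=16, n=160
After step 7: p=160, n=160 ← equal!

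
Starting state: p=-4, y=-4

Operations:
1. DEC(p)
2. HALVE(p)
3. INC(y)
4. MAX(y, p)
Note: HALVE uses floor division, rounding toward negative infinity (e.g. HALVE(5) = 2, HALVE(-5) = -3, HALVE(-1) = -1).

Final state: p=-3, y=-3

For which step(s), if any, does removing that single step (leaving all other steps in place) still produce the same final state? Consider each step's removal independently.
Step(s) 3, 4

Testing removal of each single step:
Without step 1: final = p=-2, y=-2 (different)
Without step 2: final = p=-5, y=-3 (different)
Without step 3: final = p=-3, y=-3 (same)
Without step 4: final = p=-3, y=-3 (same)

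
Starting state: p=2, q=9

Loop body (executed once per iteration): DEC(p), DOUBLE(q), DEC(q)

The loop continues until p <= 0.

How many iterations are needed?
2

Tracing iterations:
Initial: p=2, q=9
After iteration 1: p=1, q=17
After iteration 2: p=0, q=33
p <= 0 now holds, so the loop exits after 2 iterations.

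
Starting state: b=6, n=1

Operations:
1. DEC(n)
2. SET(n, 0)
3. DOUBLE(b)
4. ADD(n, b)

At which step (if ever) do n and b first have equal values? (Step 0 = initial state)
Step 4

n and b first become equal after step 4.

Comparing values at each step:
Initial: n=1, b=6
After step 1: n=0, b=6
After step 2: n=0, b=6
After step 3: n=0, b=12
After step 4: n=12, b=12 ← equal!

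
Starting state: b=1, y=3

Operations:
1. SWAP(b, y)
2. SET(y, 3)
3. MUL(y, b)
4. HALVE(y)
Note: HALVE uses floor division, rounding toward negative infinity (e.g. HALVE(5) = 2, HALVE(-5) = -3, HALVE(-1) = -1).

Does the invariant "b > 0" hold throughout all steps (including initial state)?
Yes

The invariant holds at every step.

State at each step:
Initial: b=1, y=3
After step 1: b=3, y=1
After step 2: b=3, y=3
After step 3: b=3, y=9
After step 4: b=3, y=4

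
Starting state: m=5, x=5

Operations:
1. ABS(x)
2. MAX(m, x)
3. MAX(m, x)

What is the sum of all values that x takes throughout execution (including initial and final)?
20

Values of x at each step:
Initial: x = 5
After step 1: x = 5
After step 2: x = 5
After step 3: x = 5
Sum = 5 + 5 + 5 + 5 = 20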